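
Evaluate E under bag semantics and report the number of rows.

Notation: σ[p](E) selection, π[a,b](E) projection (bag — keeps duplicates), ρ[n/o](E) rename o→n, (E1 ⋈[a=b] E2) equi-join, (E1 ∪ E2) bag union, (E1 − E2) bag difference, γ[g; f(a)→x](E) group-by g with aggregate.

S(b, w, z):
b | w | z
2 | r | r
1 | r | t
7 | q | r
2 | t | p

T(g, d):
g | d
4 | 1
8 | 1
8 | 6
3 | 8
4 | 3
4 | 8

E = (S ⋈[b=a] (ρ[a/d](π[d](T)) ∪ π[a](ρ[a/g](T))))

Per-node cardinality:
  S → 4
  T → 6
  π[d](T) → 6
  ρ[a/d](π[d](T)) → 6
  T → 6
  ρ[a/g](T) → 6
  π[a](ρ[a/g](T)) → 6
  (ρ[a/d](π[d](T)) ∪ π[a](ρ[a/g](T))) → 12
  (S ⋈[b=a] (ρ[a/d](π[d](T)) ∪ π[a](ρ[a/g](T)))) → 2

|E| = 2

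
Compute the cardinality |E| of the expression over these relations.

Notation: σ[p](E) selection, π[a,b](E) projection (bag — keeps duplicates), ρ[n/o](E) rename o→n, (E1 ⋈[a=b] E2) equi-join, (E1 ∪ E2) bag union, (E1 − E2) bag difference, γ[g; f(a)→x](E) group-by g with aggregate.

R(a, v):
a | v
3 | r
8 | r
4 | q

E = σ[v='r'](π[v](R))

Row counts bottom-up:
  R → 3
  π[v](R) → 3
  σ[v='r'](π[v](R)) → 2

|E| = 2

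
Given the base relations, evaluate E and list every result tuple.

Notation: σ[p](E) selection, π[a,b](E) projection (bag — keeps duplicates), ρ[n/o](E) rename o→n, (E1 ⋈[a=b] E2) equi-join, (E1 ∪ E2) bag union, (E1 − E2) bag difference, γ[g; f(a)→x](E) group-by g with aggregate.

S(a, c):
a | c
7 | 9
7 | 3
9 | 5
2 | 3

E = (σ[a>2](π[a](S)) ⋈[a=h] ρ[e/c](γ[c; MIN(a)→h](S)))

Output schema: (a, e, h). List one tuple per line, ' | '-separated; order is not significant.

Per-node cardinality:
  S → 4
  π[a](S) → 4
  σ[a>2](π[a](S)) → 3
  S → 4
  γ[c; MIN(a)→h](S) → 3
  ρ[e/c](γ[c; MIN(a)→h](S)) → 3
  (σ[a>2](π[a](S)) ⋈[a=h] ρ[e/c](γ[c; MIN(a)→h](S))) → 3

== RESULT ==
a | e | h
7 | 9 | 7
7 | 9 | 7
9 | 5 | 9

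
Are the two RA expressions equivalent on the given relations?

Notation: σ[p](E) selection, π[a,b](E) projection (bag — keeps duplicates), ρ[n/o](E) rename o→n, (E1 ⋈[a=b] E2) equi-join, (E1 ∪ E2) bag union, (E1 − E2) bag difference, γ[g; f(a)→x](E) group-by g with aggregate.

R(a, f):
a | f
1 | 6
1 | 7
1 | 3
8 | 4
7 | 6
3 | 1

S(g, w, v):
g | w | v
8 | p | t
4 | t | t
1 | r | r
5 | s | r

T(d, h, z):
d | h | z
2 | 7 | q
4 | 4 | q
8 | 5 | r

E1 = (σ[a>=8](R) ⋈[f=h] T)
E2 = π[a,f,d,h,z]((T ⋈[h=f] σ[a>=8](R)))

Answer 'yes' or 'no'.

E1 per-node cardinality:
  R → 6
  σ[a>=8](R) → 1
  T → 3
  (σ[a>=8](R) ⋈[f=h] T) → 1
E2 per-node cardinality:
  T → 3
  R → 6
  σ[a>=8](R) → 1
  (T ⋈[h=f] σ[a>=8](R)) → 1
  π[a,f,d,h,z]((T ⋈[h=f] σ[a>=8](R))) → 1

E1 and E2 produce the same multiset:
a | f | d | h | z
8 | 4 | 4 | 4 | q

yes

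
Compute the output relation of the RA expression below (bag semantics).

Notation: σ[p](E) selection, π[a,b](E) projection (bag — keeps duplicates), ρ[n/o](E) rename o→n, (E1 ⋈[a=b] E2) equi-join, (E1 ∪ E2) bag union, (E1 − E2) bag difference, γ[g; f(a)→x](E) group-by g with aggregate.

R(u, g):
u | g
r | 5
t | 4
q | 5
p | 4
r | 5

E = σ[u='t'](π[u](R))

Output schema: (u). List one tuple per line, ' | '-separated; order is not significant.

Subexpression sizes:
  R → 5
  π[u](R) → 5
  σ[u='t'](π[u](R)) → 1

== RESULT ==
u
t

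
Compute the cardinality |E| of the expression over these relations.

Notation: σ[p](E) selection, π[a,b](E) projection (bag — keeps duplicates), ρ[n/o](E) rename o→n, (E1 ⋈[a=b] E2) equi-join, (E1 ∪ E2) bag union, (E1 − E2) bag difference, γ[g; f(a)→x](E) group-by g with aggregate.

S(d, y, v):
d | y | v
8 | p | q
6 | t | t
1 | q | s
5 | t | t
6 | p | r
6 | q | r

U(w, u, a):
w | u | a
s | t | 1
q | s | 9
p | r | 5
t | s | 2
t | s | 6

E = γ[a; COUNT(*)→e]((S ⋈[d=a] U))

Row counts bottom-up:
  S → 6
  U → 5
  (S ⋈[d=a] U) → 5
  γ[a; COUNT(*)→e]((S ⋈[d=a] U)) → 3

|E| = 3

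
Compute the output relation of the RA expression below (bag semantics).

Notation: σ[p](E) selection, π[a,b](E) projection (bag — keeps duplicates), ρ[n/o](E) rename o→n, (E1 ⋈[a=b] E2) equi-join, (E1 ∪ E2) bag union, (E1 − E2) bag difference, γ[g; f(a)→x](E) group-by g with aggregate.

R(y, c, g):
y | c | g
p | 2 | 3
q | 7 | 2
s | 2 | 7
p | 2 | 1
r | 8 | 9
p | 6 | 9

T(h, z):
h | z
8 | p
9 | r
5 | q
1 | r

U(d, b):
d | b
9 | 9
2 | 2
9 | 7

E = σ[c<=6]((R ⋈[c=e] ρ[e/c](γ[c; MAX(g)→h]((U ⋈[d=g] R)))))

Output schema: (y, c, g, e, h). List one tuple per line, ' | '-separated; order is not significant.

Subexpression sizes:
  R → 6
  U → 3
  R → 6
  (U ⋈[d=g] R) → 5
  γ[c; MAX(g)→h]((U ⋈[d=g] R)) → 3
  ρ[e/c](γ[c; MAX(g)→h]((U ⋈[d=g] R))) → 3
  (R ⋈[c=e] ρ[e/c](γ[c; MAX(g)→h]((U ⋈[d=g] R)))) → 3
  σ[c<=6]((R ⋈[c=e] ρ[e/c](γ[c; MAX(g)→h]((U ⋈[d=g] R))))) → 1

== RESULT ==
y | c | g | e | h
p | 6 | 9 | 6 | 9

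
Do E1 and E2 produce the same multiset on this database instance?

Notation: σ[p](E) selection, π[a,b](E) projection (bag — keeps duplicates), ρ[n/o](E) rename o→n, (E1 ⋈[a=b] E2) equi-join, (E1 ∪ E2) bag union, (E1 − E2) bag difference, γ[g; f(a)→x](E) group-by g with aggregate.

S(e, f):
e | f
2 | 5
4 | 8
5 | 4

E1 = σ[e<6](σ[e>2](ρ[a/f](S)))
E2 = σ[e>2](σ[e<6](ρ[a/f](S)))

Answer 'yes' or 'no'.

E1 stepwise |·|:
  S → 3
  ρ[a/f](S) → 3
  σ[e>2](ρ[a/f](S)) → 2
  σ[e<6](σ[e>2](ρ[a/f](S))) → 2
E2 stepwise |·|:
  S → 3
  ρ[a/f](S) → 3
  σ[e<6](ρ[a/f](S)) → 3
  σ[e>2](σ[e<6](ρ[a/f](S))) → 2

E1 and E2 produce the same multiset:
e | a
4 | 8
5 | 4

yes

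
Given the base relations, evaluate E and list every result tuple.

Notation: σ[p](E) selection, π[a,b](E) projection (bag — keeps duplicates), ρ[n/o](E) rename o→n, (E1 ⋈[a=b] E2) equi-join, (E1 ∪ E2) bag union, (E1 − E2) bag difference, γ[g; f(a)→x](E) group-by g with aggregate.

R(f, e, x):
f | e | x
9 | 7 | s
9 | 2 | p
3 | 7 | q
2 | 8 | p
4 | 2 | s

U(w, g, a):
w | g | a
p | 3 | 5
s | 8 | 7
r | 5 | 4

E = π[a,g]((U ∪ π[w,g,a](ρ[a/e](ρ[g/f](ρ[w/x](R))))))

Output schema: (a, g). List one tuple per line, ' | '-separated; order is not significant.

Per-node cardinality:
  U → 3
  R → 5
  ρ[w/x](R) → 5
  ρ[g/f](ρ[w/x](R)) → 5
  ρ[a/e](ρ[g/f](ρ[w/x](R))) → 5
  π[w,g,a](ρ[a/e](ρ[g/f](ρ[w/x](R)))) → 5
  (U ∪ π[w,g,a](ρ[a/e](ρ[g/f](ρ[w/x](R))))) → 8
  π[a,g]((U ∪ π[w,g,a](ρ[a/e](ρ[g/f](ρ[w/x](R)))))) → 8

== RESULT ==
a | g
2 | 4
2 | 9
4 | 5
5 | 3
7 | 3
7 | 8
7 | 9
8 | 2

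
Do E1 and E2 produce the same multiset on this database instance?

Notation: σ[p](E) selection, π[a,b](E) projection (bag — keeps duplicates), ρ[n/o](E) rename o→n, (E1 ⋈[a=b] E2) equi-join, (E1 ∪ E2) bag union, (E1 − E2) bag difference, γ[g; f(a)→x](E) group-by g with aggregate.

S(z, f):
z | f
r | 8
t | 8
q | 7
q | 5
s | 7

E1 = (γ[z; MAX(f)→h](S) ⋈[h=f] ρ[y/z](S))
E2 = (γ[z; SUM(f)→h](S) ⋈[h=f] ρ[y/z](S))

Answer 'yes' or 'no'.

E1 per-node cardinality:
  S → 5
  γ[z; MAX(f)→h](S) → 4
  S → 5
  ρ[y/z](S) → 5
  (γ[z; MAX(f)→h](S) ⋈[h=f] ρ[y/z](S)) → 8
E2 per-node cardinality:
  S → 5
  γ[z; SUM(f)→h](S) → 4
  S → 5
  ρ[y/z](S) → 5
  (γ[z; SUM(f)→h](S) ⋈[h=f] ρ[y/z](S)) → 6

E1 result:
z | h | y | f
q | 7 | q | 7
q | 7 | s | 7
r | 8 | r | 8
r | 8 | t | 8
s | 7 | q | 7
s | 7 | s | 7
t | 8 | r | 8
t | 8 | t | 8
E2 result:
z | h | y | f
r | 8 | r | 8
r | 8 | t | 8
s | 7 | q | 7
s | 7 | s | 7
t | 8 | r | 8
t | 8 | t | 8
Witness: ('q', 7, 's', 7) appears 1× in E1 but 0× in E2.

no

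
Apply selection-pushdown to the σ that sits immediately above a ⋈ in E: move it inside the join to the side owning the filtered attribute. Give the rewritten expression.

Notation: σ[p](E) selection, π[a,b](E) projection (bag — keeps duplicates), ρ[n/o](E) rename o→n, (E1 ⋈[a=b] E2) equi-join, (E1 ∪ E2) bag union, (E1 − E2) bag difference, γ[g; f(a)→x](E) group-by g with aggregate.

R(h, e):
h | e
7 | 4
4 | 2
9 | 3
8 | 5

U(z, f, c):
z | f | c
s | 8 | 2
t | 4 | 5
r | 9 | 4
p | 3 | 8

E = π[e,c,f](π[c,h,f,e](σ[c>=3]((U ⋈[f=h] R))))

σ filters on c, owned by the left side.
E' = π[e,c,f](π[c,h,f,e]((σ[c>=3](U) ⋈[f=h] R)))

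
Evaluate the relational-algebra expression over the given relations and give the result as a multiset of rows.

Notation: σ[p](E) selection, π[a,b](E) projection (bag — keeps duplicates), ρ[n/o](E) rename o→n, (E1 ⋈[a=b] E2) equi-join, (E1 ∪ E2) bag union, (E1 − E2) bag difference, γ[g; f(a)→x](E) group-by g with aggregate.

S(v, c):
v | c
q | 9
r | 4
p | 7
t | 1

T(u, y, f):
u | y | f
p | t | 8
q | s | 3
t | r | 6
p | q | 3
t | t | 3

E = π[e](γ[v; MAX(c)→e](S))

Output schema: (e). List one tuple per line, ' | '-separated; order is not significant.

Stepwise |·|:
  S → 4
  γ[v; MAX(c)→e](S) → 4
  π[e](γ[v; MAX(c)→e](S)) → 4

== RESULT ==
e
1
4
7
9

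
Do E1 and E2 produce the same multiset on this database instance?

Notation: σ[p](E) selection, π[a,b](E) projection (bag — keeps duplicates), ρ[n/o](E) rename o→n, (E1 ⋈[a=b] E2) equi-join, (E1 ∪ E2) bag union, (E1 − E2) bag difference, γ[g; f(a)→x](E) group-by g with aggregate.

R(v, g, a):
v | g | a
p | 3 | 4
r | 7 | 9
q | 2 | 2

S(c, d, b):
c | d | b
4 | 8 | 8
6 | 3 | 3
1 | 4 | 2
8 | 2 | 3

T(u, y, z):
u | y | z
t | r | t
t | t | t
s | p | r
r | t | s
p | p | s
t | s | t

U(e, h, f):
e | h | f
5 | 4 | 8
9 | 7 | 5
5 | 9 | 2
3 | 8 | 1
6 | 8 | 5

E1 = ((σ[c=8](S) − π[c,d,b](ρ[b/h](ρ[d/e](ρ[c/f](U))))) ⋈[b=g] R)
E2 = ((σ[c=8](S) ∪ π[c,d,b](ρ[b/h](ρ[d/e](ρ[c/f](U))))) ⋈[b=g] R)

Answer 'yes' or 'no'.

E1 subexpression sizes:
  S → 4
  σ[c=8](S) → 1
  U → 5
  ρ[c/f](U) → 5
  ρ[d/e](ρ[c/f](U)) → 5
  ρ[b/h](ρ[d/e](ρ[c/f](U))) → 5
  π[c,d,b](ρ[b/h](ρ[d/e](ρ[c/f](U)))) → 5
  (σ[c=8](S) − π[c,d,b](ρ[b/h](ρ[d/e](ρ[c/f](U))))) → 1
  R → 3
  ((σ[c=8](S) − π[c,d,b](ρ[b/h](ρ[d/e](ρ[c/f](U))))) ⋈[b=g] R) → 1
E2 subexpression sizes:
  S → 4
  σ[c=8](S) → 1
  U → 5
  ρ[c/f](U) → 5
  ρ[d/e](ρ[c/f](U)) → 5
  ρ[b/h](ρ[d/e](ρ[c/f](U))) → 5
  π[c,d,b](ρ[b/h](ρ[d/e](ρ[c/f](U)))) → 5
  (σ[c=8](S) ∪ π[c,d,b](ρ[b/h](ρ[d/e](ρ[c/f](U))))) → 6
  R → 3
  ((σ[c=8](S) ∪ π[c,d,b](ρ[b/h](ρ[d/e](ρ[c/f](U))))) ⋈[b=g] R) → 2

E1 result:
c | d | b | v | g | a
8 | 2 | 3 | p | 3 | 4
E2 result:
c | d | b | v | g | a
5 | 9 | 7 | r | 7 | 9
8 | 2 | 3 | p | 3 | 4
Witness: (5, 9, 7, 'r', 7, 9) appears 0× in E1 but 1× in E2.

no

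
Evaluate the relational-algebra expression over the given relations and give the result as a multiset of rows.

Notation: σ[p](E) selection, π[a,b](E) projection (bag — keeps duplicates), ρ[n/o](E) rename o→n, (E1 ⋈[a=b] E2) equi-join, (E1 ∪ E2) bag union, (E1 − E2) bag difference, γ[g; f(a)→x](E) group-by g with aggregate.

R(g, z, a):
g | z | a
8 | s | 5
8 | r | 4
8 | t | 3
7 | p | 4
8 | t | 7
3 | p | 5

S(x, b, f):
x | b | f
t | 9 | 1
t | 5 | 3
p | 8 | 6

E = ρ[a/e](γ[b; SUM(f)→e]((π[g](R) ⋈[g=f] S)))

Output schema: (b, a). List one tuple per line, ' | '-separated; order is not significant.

Per-node cardinality:
  R → 6
  π[g](R) → 6
  S → 3
  (π[g](R) ⋈[g=f] S) → 1
  γ[b; SUM(f)→e]((π[g](R) ⋈[g=f] S)) → 1
  ρ[a/e](γ[b; SUM(f)→e]((π[g](R) ⋈[g=f] S))) → 1

== RESULT ==
b | a
5 | 3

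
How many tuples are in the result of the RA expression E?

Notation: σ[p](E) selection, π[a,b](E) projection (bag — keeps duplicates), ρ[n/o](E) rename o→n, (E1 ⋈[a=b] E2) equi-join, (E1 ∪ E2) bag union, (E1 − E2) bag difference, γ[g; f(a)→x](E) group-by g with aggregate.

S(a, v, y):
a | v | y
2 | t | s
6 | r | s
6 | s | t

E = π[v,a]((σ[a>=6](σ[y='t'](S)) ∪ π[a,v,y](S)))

Stepwise |·|:
  S → 3
  σ[y='t'](S) → 1
  σ[a>=6](σ[y='t'](S)) → 1
  S → 3
  π[a,v,y](S) → 3
  (σ[a>=6](σ[y='t'](S)) ∪ π[a,v,y](S)) → 4
  π[v,a]((σ[a>=6](σ[y='t'](S)) ∪ π[a,v,y](S))) → 4

|E| = 4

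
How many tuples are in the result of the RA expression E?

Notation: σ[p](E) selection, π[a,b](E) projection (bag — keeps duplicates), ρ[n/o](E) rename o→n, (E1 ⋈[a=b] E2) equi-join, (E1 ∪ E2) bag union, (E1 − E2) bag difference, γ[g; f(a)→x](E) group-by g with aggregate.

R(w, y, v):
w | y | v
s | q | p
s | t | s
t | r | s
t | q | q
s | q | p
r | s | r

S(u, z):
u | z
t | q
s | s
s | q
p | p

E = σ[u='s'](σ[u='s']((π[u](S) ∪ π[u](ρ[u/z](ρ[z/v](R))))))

Subexpression sizes:
  S → 4
  π[u](S) → 4
  R → 6
  ρ[z/v](R) → 6
  ρ[u/z](ρ[z/v](R)) → 6
  π[u](ρ[u/z](ρ[z/v](R))) → 6
  (π[u](S) ∪ π[u](ρ[u/z](ρ[z/v](R)))) → 10
  σ[u='s']((π[u](S) ∪ π[u](ρ[u/z](ρ[z/v](R))))) → 4
  σ[u='s'](σ[u='s']((π[u](S) ∪ π[u](ρ[u/z](ρ[z/v](R)))))) → 4

|E| = 4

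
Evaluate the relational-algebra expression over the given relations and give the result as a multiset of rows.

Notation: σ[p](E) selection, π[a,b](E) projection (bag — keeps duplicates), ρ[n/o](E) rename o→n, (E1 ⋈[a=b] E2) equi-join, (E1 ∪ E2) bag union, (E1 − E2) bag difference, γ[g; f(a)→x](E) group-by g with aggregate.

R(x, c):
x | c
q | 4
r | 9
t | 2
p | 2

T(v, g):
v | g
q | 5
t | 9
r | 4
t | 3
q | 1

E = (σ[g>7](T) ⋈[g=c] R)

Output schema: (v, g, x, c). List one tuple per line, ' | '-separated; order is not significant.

Stepwise |·|:
  T → 5
  σ[g>7](T) → 1
  R → 4
  (σ[g>7](T) ⋈[g=c] R) → 1

== RESULT ==
v | g | x | c
t | 9 | r | 9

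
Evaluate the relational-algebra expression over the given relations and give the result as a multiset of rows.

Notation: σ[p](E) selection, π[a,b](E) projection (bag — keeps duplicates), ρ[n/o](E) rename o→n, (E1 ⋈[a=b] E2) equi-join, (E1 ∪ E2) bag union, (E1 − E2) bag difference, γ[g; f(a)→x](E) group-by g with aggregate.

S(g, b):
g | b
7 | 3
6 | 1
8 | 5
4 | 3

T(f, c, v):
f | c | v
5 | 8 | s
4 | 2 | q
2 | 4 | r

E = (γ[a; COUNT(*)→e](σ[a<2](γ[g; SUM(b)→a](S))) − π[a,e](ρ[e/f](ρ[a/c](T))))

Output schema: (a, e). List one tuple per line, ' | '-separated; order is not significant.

Row counts bottom-up:
  S → 4
  γ[g; SUM(b)→a](S) → 4
  σ[a<2](γ[g; SUM(b)→a](S)) → 1
  γ[a; COUNT(*)→e](σ[a<2](γ[g; SUM(b)→a](S))) → 1
  T → 3
  ρ[a/c](T) → 3
  ρ[e/f](ρ[a/c](T)) → 3
  π[a,e](ρ[e/f](ρ[a/c](T))) → 3
  (γ[a; COUNT(*)→e](σ[a<2](γ[g; SUM(b)→a](S))) − π[a,e](ρ[e/f](ρ[a/c](T)))) → 1

== RESULT ==
a | e
1 | 1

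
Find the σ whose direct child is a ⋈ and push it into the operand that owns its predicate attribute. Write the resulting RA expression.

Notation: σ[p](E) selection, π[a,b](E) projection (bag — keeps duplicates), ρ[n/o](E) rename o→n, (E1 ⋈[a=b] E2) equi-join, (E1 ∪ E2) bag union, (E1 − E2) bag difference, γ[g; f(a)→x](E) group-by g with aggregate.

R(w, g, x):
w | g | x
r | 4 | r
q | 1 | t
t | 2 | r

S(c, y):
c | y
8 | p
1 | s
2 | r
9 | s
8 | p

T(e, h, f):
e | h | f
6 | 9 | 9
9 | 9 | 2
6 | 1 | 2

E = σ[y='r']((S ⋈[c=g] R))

σ filters on y, owned by the left side.
E' = (σ[y='r'](S) ⋈[c=g] R)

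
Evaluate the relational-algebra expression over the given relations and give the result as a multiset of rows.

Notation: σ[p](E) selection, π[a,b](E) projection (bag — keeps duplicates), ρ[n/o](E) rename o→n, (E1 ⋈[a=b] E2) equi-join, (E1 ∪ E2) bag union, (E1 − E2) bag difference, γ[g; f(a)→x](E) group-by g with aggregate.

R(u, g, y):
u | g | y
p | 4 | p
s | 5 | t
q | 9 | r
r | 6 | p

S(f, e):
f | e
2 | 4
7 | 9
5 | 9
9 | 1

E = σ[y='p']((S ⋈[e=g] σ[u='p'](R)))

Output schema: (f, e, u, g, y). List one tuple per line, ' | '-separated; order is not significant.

Per-node cardinality:
  S → 4
  R → 4
  σ[u='p'](R) → 1
  (S ⋈[e=g] σ[u='p'](R)) → 1
  σ[y='p']((S ⋈[e=g] σ[u='p'](R))) → 1

== RESULT ==
f | e | u | g | y
2 | 4 | p | 4 | p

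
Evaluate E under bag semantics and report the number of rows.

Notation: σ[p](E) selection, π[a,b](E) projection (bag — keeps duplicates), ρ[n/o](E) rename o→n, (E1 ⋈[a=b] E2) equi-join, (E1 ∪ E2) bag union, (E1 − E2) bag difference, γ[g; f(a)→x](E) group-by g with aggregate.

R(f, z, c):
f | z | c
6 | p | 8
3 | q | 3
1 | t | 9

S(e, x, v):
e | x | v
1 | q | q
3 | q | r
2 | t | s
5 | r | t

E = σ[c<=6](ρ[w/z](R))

Subexpression sizes:
  R → 3
  ρ[w/z](R) → 3
  σ[c<=6](ρ[w/z](R)) → 1

|E| = 1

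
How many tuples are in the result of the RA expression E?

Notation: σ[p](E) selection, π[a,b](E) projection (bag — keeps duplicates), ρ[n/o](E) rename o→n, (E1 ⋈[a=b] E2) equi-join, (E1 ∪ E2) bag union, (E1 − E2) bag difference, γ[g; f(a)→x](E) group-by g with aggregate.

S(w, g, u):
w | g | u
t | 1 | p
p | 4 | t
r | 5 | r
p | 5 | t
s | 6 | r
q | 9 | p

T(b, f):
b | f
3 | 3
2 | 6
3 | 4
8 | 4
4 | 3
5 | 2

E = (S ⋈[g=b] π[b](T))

Row counts bottom-up:
  S → 6
  T → 6
  π[b](T) → 6
  (S ⋈[g=b] π[b](T)) → 3

|E| = 3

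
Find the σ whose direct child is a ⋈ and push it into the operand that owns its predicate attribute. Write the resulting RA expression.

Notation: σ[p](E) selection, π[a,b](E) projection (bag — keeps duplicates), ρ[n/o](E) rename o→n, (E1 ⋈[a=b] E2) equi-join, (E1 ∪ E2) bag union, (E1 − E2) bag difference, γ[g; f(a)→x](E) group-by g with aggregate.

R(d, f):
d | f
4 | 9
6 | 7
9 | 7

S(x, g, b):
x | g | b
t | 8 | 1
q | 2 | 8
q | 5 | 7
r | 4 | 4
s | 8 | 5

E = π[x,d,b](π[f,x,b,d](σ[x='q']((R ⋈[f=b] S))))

σ filters on x, owned by the right side.
E' = π[x,d,b](π[f,x,b,d]((R ⋈[f=b] σ[x='q'](S))))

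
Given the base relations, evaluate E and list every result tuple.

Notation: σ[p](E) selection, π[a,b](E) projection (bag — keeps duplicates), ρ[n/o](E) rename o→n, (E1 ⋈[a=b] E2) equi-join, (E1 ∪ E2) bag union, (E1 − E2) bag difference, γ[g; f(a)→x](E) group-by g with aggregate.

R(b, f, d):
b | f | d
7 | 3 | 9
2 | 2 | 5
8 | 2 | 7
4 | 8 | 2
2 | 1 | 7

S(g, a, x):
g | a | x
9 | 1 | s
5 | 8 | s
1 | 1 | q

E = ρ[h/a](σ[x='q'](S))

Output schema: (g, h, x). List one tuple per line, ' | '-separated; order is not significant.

Per-node cardinality:
  S → 3
  σ[x='q'](S) → 1
  ρ[h/a](σ[x='q'](S)) → 1

== RESULT ==
g | h | x
1 | 1 | q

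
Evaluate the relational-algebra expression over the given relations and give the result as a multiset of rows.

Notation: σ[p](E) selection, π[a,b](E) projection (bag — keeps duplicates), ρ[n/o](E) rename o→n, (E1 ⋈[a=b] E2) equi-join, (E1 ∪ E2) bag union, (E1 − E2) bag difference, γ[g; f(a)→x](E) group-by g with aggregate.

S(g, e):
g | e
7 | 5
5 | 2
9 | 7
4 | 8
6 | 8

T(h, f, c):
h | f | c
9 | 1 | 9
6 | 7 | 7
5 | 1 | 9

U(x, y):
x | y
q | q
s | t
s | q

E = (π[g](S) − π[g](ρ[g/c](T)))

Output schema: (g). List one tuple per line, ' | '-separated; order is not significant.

Row counts bottom-up:
  S → 5
  π[g](S) → 5
  T → 3
  ρ[g/c](T) → 3
  π[g](ρ[g/c](T)) → 3
  (π[g](S) − π[g](ρ[g/c](T))) → 3

== RESULT ==
g
4
5
6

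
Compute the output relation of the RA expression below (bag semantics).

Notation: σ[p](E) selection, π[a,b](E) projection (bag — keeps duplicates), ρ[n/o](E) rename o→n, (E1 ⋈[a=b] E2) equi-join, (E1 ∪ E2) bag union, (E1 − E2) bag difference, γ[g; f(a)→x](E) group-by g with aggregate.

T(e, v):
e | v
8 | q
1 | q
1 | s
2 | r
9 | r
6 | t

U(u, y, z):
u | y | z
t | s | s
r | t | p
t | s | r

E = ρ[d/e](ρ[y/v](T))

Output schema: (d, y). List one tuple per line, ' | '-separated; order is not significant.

Subexpression sizes:
  T → 6
  ρ[y/v](T) → 6
  ρ[d/e](ρ[y/v](T)) → 6

== RESULT ==
d | y
1 | q
1 | s
2 | r
6 | t
8 | q
9 | r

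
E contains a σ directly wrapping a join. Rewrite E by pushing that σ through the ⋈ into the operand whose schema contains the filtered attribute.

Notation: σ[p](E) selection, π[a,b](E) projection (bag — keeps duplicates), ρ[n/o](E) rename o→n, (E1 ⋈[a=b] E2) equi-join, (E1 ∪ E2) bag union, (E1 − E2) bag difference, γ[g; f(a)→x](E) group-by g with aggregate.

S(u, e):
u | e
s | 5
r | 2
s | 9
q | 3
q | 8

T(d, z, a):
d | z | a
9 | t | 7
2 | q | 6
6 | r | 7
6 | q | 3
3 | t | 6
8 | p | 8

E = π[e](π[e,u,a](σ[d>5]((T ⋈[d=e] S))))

σ filters on d, owned by the left side.
E' = π[e](π[e,u,a]((σ[d>5](T) ⋈[d=e] S)))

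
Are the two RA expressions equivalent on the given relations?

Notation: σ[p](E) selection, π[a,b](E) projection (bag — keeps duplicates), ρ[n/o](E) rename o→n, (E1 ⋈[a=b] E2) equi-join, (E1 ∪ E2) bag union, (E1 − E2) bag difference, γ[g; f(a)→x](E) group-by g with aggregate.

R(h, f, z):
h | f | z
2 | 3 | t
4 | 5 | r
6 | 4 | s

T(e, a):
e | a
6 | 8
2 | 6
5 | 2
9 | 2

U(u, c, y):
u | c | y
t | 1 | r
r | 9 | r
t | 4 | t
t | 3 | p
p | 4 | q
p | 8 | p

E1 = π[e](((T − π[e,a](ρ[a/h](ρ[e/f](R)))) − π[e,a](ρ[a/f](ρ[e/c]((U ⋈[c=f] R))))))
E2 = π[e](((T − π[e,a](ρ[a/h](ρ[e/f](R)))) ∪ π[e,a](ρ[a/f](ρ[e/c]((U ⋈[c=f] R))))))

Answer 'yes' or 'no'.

E1 row counts bottom-up:
  T → 4
  R → 3
  ρ[e/f](R) → 3
  ρ[a/h](ρ[e/f](R)) → 3
  π[e,a](ρ[a/h](ρ[e/f](R))) → 3
  (T − π[e,a](ρ[a/h](ρ[e/f](R)))) → 4
  U → 6
  R → 3
  (U ⋈[c=f] R) → 3
  ρ[e/c]((U ⋈[c=f] R)) → 3
  ρ[a/f](ρ[e/c]((U ⋈[c=f] R))) → 3
  π[e,a](ρ[a/f](ρ[e/c]((U ⋈[c=f] R)))) → 3
  ((T − π[e,a](ρ[a/h](ρ[e/f](R)))) − π[e,a](ρ[a/f](ρ[e/c]((U ⋈[c=f] R))))) → 4
  π[e](((T − π[e,a](ρ[a/h](ρ[e/f](R)))) − π[e,a](ρ[a/f](ρ[e/c]((U ⋈[c=f] R)))))) → 4
E2 row counts bottom-up:
  T → 4
  R → 3
  ρ[e/f](R) → 3
  ρ[a/h](ρ[e/f](R)) → 3
  π[e,a](ρ[a/h](ρ[e/f](R))) → 3
  (T − π[e,a](ρ[a/h](ρ[e/f](R)))) → 4
  U → 6
  R → 3
  (U ⋈[c=f] R) → 3
  ρ[e/c]((U ⋈[c=f] R)) → 3
  ρ[a/f](ρ[e/c]((U ⋈[c=f] R))) → 3
  π[e,a](ρ[a/f](ρ[e/c]((U ⋈[c=f] R)))) → 3
  ((T − π[e,a](ρ[a/h](ρ[e/f](R)))) ∪ π[e,a](ρ[a/f](ρ[e/c]((U ⋈[c=f] R))))) → 7
  π[e](((T − π[e,a](ρ[a/h](ρ[e/f](R)))) ∪ π[e,a](ρ[a/f](ρ[e/c]((U ⋈[c=f] R)))))) → 7

E1 result:
e
2
5
6
9
E2 result:
e
2
3
4
4
5
6
9
Witness: (4,) appears 0× in E1 but 2× in E2.

no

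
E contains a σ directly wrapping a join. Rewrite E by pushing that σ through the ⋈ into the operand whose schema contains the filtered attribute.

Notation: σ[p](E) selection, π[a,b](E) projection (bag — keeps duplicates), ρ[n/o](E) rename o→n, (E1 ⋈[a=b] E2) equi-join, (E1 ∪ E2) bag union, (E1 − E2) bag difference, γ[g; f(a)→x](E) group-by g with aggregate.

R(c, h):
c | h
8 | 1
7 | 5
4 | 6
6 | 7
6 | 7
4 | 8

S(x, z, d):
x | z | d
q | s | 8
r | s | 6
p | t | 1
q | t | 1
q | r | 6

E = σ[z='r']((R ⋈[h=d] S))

σ filters on z, owned by the right side.
E' = (R ⋈[h=d] σ[z='r'](S))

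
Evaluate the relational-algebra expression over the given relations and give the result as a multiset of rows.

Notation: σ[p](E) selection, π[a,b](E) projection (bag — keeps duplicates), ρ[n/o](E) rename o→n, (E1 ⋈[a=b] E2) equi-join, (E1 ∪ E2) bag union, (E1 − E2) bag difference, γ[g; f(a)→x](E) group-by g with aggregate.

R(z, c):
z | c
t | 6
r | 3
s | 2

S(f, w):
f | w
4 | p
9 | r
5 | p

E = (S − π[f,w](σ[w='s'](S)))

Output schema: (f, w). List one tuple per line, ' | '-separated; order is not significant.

Row counts bottom-up:
  S → 3
  S → 3
  σ[w='s'](S) → 0
  π[f,w](σ[w='s'](S)) → 0
  (S − π[f,w](σ[w='s'](S))) → 3

== RESULT ==
f | w
4 | p
5 | p
9 | r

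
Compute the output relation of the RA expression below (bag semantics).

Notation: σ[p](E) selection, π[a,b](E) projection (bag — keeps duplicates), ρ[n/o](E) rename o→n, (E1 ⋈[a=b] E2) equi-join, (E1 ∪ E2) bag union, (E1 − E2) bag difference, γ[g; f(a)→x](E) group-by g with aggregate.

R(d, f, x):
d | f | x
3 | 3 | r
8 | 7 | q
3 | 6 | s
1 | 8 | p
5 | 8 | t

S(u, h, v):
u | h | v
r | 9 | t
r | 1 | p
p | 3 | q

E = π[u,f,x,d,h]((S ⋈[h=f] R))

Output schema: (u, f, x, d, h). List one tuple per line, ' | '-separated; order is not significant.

Row counts bottom-up:
  S → 3
  R → 5
  (S ⋈[h=f] R) → 1
  π[u,f,x,d,h]((S ⋈[h=f] R)) → 1

== RESULT ==
u | f | x | d | h
p | 3 | r | 3 | 3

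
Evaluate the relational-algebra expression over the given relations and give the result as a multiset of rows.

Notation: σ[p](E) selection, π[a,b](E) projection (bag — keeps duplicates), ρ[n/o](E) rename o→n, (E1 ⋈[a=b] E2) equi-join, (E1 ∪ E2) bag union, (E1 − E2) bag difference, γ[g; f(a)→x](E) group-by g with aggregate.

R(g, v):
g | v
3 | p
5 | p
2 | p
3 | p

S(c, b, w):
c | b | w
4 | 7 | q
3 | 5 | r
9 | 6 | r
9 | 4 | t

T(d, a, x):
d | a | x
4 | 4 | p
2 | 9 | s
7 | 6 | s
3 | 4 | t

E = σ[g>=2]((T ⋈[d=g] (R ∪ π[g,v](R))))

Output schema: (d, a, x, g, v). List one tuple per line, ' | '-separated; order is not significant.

Stepwise |·|:
  T → 4
  R → 4
  R → 4
  π[g,v](R) → 4
  (R ∪ π[g,v](R)) → 8
  (T ⋈[d=g] (R ∪ π[g,v](R))) → 6
  σ[g>=2]((T ⋈[d=g] (R ∪ π[g,v](R)))) → 6

== RESULT ==
d | a | x | g | v
2 | 9 | s | 2 | p
2 | 9 | s | 2 | p
3 | 4 | t | 3 | p
3 | 4 | t | 3 | p
3 | 4 | t | 3 | p
3 | 4 | t | 3 | p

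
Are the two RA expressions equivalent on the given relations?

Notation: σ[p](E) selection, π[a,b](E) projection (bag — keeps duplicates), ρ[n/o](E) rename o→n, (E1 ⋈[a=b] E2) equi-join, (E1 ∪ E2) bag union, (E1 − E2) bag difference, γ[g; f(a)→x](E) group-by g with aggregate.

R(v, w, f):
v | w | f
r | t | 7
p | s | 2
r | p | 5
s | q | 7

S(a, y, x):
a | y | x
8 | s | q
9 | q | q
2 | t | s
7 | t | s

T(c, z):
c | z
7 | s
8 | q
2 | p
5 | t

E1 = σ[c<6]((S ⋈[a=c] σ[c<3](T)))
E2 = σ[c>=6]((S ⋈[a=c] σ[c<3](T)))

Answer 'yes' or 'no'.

E1 per-node cardinality:
  S → 4
  T → 4
  σ[c<3](T) → 1
  (S ⋈[a=c] σ[c<3](T)) → 1
  σ[c<6]((S ⋈[a=c] σ[c<3](T))) → 1
E2 per-node cardinality:
  S → 4
  T → 4
  σ[c<3](T) → 1
  (S ⋈[a=c] σ[c<3](T)) → 1
  σ[c>=6]((S ⋈[a=c] σ[c<3](T))) → 0

E1 result:
a | y | x | c | z
2 | t | s | 2 | p
E2 result:
a | y | x | c | z
(0 rows)
Witness: (2, 't', 's', 2, 'p') appears 1× in E1 but 0× in E2.

no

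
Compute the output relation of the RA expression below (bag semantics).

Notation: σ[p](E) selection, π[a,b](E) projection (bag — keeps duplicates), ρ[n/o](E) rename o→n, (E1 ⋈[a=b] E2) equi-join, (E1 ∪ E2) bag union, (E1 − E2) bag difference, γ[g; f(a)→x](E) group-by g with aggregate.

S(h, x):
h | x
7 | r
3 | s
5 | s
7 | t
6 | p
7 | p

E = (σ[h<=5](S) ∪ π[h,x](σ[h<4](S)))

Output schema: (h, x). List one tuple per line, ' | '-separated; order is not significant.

Per-node cardinality:
  S → 6
  σ[h<=5](S) → 2
  S → 6
  σ[h<4](S) → 1
  π[h,x](σ[h<4](S)) → 1
  (σ[h<=5](S) ∪ π[h,x](σ[h<4](S))) → 3

== RESULT ==
h | x
3 | s
3 | s
5 | s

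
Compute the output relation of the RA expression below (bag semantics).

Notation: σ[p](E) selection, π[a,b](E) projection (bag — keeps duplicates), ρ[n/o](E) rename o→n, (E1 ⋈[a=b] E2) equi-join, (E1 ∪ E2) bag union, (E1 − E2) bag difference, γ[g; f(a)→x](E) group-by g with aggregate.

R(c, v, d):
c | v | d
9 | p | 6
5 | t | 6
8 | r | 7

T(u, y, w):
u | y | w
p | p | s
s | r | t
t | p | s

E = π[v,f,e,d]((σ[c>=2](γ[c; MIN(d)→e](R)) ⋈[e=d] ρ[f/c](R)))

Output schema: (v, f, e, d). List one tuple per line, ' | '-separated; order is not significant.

Subexpression sizes:
  R → 3
  γ[c; MIN(d)→e](R) → 3
  σ[c>=2](γ[c; MIN(d)→e](R)) → 3
  R → 3
  ρ[f/c](R) → 3
  (σ[c>=2](γ[c; MIN(d)→e](R)) ⋈[e=d] ρ[f/c](R)) → 5
  π[v,f,e,d]((σ[c>=2](γ[c; MIN(d)→e](R)) ⋈[e=d] ρ[f/c](R))) → 5

== RESULT ==
v | f | e | d
p | 9 | 6 | 6
p | 9 | 6 | 6
r | 8 | 7 | 7
t | 5 | 6 | 6
t | 5 | 6 | 6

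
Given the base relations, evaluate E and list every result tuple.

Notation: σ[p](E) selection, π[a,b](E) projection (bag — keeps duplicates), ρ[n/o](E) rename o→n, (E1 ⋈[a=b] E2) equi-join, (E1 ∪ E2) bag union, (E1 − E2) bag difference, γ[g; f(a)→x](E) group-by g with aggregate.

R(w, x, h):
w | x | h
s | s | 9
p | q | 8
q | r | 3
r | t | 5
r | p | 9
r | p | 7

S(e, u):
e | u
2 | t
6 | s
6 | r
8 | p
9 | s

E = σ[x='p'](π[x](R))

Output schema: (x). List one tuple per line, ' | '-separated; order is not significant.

Per-node cardinality:
  R → 6
  π[x](R) → 6
  σ[x='p'](π[x](R)) → 2

== RESULT ==
x
p
p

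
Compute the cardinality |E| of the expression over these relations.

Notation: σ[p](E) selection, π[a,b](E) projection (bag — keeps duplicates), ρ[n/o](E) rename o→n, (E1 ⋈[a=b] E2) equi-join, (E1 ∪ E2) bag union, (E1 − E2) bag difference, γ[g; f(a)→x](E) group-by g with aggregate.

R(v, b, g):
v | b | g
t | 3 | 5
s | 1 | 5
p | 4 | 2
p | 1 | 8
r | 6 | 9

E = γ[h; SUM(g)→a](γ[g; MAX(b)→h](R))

Subexpression sizes:
  R → 5
  γ[g; MAX(b)→h](R) → 4
  γ[h; SUM(g)→a](γ[g; MAX(b)→h](R)) → 4

|E| = 4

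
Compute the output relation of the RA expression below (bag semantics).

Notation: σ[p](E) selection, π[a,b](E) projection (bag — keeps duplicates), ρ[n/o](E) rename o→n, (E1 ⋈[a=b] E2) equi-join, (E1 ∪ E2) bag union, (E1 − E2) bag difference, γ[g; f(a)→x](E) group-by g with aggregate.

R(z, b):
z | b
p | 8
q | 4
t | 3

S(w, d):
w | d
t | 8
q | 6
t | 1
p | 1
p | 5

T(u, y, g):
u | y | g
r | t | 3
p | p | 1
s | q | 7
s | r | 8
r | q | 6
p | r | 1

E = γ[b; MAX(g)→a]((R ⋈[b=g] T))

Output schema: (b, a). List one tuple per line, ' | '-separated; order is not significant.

Stepwise |·|:
  R → 3
  T → 6
  (R ⋈[b=g] T) → 2
  γ[b; MAX(g)→a]((R ⋈[b=g] T)) → 2

== RESULT ==
b | a
3 | 3
8 | 8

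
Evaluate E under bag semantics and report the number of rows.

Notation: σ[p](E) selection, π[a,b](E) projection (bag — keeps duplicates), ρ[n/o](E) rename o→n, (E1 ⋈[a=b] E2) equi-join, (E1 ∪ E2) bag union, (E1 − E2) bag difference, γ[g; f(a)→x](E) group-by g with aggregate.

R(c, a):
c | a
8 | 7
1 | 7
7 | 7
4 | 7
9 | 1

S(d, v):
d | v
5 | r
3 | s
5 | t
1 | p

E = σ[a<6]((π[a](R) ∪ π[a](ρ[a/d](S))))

Stepwise |·|:
  R → 5
  π[a](R) → 5
  S → 4
  ρ[a/d](S) → 4
  π[a](ρ[a/d](S)) → 4
  (π[a](R) ∪ π[a](ρ[a/d](S))) → 9
  σ[a<6]((π[a](R) ∪ π[a](ρ[a/d](S)))) → 5

|E| = 5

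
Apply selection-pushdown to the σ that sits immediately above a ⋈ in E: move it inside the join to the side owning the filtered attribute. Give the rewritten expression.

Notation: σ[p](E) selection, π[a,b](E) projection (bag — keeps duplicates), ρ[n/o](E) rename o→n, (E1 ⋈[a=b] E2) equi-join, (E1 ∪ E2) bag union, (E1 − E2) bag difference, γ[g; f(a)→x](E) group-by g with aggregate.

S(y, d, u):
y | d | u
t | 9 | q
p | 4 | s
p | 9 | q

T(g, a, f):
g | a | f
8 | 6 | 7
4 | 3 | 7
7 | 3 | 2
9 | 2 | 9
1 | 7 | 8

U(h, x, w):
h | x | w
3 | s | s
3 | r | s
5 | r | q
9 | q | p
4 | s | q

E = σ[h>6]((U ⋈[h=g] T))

σ filters on h, owned by the left side.
E' = (σ[h>6](U) ⋈[h=g] T)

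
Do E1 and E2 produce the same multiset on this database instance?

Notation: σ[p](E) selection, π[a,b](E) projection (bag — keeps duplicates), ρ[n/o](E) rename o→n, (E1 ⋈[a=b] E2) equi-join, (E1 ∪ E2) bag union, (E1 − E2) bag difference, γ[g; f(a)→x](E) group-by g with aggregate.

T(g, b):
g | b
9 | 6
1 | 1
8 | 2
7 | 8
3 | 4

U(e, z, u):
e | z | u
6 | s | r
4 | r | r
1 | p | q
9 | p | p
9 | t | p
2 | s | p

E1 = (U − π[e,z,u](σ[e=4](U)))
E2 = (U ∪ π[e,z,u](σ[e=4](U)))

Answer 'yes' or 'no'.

E1 per-node cardinality:
  U → 6
  U → 6
  σ[e=4](U) → 1
  π[e,z,u](σ[e=4](U)) → 1
  (U − π[e,z,u](σ[e=4](U))) → 5
E2 per-node cardinality:
  U → 6
  U → 6
  σ[e=4](U) → 1
  π[e,z,u](σ[e=4](U)) → 1
  (U ∪ π[e,z,u](σ[e=4](U))) → 7

E1 result:
e | z | u
1 | p | q
2 | s | p
6 | s | r
9 | p | p
9 | t | p
E2 result:
e | z | u
1 | p | q
2 | s | p
4 | r | r
4 | r | r
6 | s | r
9 | p | p
9 | t | p
Witness: (4, 'r', 'r') appears 0× in E1 but 2× in E2.

no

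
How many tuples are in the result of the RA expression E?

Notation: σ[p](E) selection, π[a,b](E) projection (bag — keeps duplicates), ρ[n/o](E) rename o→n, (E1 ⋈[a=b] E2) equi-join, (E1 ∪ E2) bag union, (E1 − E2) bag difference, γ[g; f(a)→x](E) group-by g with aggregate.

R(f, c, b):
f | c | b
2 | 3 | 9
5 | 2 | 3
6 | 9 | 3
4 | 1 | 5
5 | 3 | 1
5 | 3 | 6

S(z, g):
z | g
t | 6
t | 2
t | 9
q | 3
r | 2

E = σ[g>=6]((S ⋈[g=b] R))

Stepwise |·|:
  S → 5
  R → 6
  (S ⋈[g=b] R) → 4
  σ[g>=6]((S ⋈[g=b] R)) → 2

|E| = 2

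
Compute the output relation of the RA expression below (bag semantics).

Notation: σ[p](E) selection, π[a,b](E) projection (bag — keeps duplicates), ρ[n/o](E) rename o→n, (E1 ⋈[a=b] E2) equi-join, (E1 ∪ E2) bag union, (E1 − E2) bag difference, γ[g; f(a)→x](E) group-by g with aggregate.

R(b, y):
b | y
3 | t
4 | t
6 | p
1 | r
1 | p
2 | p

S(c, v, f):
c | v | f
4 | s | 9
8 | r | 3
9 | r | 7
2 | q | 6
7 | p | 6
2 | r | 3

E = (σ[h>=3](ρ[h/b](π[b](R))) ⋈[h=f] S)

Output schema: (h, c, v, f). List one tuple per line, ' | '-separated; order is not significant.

Per-node cardinality:
  R → 6
  π[b](R) → 6
  ρ[h/b](π[b](R)) → 6
  σ[h>=3](ρ[h/b](π[b](R))) → 3
  S → 6
  (σ[h>=3](ρ[h/b](π[b](R))) ⋈[h=f] S) → 4

== RESULT ==
h | c | v | f
3 | 2 | r | 3
3 | 8 | r | 3
6 | 2 | q | 6
6 | 7 | p | 6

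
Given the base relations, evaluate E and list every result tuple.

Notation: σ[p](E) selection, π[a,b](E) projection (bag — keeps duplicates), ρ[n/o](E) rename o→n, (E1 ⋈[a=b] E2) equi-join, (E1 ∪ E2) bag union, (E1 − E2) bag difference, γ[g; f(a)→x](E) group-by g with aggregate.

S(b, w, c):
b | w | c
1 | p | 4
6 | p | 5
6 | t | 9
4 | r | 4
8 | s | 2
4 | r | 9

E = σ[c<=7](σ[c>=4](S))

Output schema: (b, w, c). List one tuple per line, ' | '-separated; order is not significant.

Per-node cardinality:
  S → 6
  σ[c>=4](S) → 5
  σ[c<=7](σ[c>=4](S)) → 3

== RESULT ==
b | w | c
1 | p | 4
4 | r | 4
6 | p | 5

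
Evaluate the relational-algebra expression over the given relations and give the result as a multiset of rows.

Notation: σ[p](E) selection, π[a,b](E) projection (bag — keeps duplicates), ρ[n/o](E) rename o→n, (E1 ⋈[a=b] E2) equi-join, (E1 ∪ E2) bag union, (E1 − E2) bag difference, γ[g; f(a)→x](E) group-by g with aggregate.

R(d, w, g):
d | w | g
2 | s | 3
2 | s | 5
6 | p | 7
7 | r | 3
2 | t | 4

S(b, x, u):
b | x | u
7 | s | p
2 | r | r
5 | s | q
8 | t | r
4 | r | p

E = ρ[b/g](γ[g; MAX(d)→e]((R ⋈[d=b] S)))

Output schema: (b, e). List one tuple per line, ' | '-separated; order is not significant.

Per-node cardinality:
  R → 5
  S → 5
  (R ⋈[d=b] S) → 4
  γ[g; MAX(d)→e]((R ⋈[d=b] S)) → 3
  ρ[b/g](γ[g; MAX(d)→e]((R ⋈[d=b] S))) → 3

== RESULT ==
b | e
3 | 7
4 | 2
5 | 2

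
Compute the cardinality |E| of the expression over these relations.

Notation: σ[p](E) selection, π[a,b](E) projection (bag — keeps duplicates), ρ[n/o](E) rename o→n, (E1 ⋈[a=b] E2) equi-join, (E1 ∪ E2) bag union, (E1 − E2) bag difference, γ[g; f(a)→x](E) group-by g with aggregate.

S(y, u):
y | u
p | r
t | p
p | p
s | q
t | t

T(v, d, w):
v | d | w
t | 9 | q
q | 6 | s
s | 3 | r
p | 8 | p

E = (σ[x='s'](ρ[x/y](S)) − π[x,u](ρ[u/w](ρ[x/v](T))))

Per-node cardinality:
  S → 5
  ρ[x/y](S) → 5
  σ[x='s'](ρ[x/y](S)) → 1
  T → 4
  ρ[x/v](T) → 4
  ρ[u/w](ρ[x/v](T)) → 4
  π[x,u](ρ[u/w](ρ[x/v](T))) → 4
  (σ[x='s'](ρ[x/y](S)) − π[x,u](ρ[u/w](ρ[x/v](T)))) → 1

|E| = 1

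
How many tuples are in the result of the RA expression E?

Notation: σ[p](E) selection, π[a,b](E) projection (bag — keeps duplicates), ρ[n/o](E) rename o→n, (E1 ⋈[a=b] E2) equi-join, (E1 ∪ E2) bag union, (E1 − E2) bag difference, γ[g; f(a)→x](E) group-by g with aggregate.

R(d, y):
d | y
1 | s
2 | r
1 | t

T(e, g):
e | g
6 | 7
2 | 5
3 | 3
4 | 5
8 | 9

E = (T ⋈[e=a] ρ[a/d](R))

Subexpression sizes:
  T → 5
  R → 3
  ρ[a/d](R) → 3
  (T ⋈[e=a] ρ[a/d](R)) → 1

|E| = 1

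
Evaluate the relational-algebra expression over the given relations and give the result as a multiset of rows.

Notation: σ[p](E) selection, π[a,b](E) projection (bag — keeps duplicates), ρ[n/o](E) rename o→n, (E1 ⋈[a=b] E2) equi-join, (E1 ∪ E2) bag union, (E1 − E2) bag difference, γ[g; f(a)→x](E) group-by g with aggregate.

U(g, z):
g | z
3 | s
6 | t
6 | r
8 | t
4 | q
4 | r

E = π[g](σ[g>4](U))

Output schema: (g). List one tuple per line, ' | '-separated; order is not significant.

Per-node cardinality:
  U → 6
  σ[g>4](U) → 3
  π[g](σ[g>4](U)) → 3

== RESULT ==
g
6
6
8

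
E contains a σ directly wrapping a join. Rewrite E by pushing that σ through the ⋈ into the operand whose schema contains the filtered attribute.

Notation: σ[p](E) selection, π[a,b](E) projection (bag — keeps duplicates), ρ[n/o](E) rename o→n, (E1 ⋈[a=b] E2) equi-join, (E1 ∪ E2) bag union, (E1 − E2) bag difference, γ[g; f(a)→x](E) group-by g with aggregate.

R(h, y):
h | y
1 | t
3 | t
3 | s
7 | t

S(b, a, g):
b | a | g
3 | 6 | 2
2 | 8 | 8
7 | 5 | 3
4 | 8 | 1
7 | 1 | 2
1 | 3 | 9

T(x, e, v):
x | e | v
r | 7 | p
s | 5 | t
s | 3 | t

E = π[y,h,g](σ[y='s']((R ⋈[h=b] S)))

σ filters on y, owned by the left side.
E' = π[y,h,g]((σ[y='s'](R) ⋈[h=b] S))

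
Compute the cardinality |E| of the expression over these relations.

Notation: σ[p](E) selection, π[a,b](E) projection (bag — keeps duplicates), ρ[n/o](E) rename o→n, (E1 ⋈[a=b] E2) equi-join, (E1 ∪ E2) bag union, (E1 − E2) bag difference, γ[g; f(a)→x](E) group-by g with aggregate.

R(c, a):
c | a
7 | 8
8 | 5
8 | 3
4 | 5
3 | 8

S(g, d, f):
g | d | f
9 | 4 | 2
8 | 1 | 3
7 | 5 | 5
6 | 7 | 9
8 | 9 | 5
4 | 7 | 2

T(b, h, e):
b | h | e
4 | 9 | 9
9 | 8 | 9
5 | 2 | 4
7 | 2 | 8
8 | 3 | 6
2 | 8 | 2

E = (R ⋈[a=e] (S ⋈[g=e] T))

Stepwise |·|:
  R → 5
  S → 6
  T → 6
  (S ⋈[g=e] T) → 6
  (R ⋈[a=e] (S ⋈[g=e] T)) → 4

|E| = 4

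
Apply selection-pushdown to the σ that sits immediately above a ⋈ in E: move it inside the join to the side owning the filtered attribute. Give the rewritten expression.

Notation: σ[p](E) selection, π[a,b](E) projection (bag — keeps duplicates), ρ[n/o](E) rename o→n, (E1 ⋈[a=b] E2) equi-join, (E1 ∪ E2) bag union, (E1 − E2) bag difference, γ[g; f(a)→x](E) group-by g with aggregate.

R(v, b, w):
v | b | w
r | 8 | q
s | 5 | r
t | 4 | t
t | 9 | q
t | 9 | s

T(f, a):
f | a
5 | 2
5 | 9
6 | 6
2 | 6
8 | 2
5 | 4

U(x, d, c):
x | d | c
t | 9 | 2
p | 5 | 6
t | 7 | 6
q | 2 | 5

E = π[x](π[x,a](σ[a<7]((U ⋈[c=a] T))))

σ filters on a, owned by the right side.
E' = π[x](π[x,a]((U ⋈[c=a] σ[a<7](T))))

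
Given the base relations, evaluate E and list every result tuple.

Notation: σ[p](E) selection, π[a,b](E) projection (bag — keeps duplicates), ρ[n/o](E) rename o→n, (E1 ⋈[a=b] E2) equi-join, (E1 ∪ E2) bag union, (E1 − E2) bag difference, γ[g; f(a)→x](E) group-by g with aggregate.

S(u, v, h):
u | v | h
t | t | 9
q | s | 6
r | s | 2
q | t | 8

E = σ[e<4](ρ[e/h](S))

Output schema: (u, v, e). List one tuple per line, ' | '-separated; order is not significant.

Subexpression sizes:
  S → 4
  ρ[e/h](S) → 4
  σ[e<4](ρ[e/h](S)) → 1

== RESULT ==
u | v | e
r | s | 2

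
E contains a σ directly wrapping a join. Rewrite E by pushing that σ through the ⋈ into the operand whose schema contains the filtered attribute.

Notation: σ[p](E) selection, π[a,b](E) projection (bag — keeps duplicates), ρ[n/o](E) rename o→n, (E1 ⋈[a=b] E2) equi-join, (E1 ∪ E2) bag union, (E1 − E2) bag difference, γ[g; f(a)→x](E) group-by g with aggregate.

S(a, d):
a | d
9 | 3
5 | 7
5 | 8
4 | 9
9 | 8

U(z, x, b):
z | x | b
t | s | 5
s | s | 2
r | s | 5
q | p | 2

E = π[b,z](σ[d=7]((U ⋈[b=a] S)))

σ filters on d, owned by the right side.
E' = π[b,z]((U ⋈[b=a] σ[d=7](S)))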